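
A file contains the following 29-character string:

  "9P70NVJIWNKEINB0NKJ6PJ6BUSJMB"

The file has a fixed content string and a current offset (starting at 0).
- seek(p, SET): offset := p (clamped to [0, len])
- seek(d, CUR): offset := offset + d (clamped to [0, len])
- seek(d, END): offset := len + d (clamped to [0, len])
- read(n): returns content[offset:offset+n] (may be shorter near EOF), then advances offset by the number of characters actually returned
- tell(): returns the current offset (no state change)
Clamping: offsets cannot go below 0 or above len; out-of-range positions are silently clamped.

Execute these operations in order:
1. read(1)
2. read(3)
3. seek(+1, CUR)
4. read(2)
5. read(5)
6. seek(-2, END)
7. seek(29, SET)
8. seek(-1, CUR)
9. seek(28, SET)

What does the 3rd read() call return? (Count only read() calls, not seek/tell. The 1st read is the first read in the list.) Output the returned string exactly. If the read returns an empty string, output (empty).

Answer: VJ

Derivation:
After 1 (read(1)): returned '9', offset=1
After 2 (read(3)): returned 'P70', offset=4
After 3 (seek(+1, CUR)): offset=5
After 4 (read(2)): returned 'VJ', offset=7
After 5 (read(5)): returned 'IWNKE', offset=12
After 6 (seek(-2, END)): offset=27
After 7 (seek(29, SET)): offset=29
After 8 (seek(-1, CUR)): offset=28
After 9 (seek(28, SET)): offset=28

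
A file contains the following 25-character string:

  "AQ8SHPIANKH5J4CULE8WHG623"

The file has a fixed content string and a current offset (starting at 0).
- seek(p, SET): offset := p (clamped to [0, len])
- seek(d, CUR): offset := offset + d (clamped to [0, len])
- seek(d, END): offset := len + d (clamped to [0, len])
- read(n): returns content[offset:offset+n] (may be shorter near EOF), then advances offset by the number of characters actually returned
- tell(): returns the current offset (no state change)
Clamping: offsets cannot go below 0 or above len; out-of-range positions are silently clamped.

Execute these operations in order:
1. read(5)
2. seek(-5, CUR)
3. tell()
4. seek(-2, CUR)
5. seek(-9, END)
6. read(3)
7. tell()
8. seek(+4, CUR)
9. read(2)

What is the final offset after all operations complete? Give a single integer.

Answer: 25

Derivation:
After 1 (read(5)): returned 'AQ8SH', offset=5
After 2 (seek(-5, CUR)): offset=0
After 3 (tell()): offset=0
After 4 (seek(-2, CUR)): offset=0
After 5 (seek(-9, END)): offset=16
After 6 (read(3)): returned 'LE8', offset=19
After 7 (tell()): offset=19
After 8 (seek(+4, CUR)): offset=23
After 9 (read(2)): returned '23', offset=25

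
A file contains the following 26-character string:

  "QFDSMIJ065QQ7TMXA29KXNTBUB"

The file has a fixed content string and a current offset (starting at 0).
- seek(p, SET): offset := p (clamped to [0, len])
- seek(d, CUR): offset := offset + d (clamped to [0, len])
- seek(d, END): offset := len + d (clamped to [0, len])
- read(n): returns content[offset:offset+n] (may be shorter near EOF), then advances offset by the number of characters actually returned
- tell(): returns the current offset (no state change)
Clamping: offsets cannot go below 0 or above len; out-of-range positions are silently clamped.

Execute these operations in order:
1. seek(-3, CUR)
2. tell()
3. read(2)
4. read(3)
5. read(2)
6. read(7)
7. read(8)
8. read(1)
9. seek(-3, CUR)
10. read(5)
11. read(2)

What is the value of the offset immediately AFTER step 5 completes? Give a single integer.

After 1 (seek(-3, CUR)): offset=0
After 2 (tell()): offset=0
After 3 (read(2)): returned 'QF', offset=2
After 4 (read(3)): returned 'DSM', offset=5
After 5 (read(2)): returned 'IJ', offset=7

Answer: 7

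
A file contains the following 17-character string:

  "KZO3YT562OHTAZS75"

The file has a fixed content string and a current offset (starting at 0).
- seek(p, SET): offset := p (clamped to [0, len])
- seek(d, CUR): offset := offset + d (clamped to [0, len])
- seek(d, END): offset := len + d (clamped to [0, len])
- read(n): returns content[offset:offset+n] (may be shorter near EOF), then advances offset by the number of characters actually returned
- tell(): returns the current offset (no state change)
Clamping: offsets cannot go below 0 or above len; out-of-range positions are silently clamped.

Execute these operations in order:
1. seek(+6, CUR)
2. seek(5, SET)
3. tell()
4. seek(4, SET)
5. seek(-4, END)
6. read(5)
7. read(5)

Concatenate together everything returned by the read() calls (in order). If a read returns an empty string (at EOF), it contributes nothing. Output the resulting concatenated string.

Answer: ZS75

Derivation:
After 1 (seek(+6, CUR)): offset=6
After 2 (seek(5, SET)): offset=5
After 3 (tell()): offset=5
After 4 (seek(4, SET)): offset=4
After 5 (seek(-4, END)): offset=13
After 6 (read(5)): returned 'ZS75', offset=17
After 7 (read(5)): returned '', offset=17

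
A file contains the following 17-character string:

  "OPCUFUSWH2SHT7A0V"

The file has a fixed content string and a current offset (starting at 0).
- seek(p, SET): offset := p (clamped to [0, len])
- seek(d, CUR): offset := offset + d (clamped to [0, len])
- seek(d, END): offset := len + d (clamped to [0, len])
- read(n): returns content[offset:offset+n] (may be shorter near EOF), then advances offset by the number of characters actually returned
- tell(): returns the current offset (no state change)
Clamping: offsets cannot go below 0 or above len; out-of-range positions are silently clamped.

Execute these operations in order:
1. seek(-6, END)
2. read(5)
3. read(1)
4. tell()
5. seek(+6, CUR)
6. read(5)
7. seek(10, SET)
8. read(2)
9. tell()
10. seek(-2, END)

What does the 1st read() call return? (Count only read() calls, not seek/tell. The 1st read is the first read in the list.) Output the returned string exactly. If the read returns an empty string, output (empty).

After 1 (seek(-6, END)): offset=11
After 2 (read(5)): returned 'HT7A0', offset=16
After 3 (read(1)): returned 'V', offset=17
After 4 (tell()): offset=17
After 5 (seek(+6, CUR)): offset=17
After 6 (read(5)): returned '', offset=17
After 7 (seek(10, SET)): offset=10
After 8 (read(2)): returned 'SH', offset=12
After 9 (tell()): offset=12
After 10 (seek(-2, END)): offset=15

Answer: HT7A0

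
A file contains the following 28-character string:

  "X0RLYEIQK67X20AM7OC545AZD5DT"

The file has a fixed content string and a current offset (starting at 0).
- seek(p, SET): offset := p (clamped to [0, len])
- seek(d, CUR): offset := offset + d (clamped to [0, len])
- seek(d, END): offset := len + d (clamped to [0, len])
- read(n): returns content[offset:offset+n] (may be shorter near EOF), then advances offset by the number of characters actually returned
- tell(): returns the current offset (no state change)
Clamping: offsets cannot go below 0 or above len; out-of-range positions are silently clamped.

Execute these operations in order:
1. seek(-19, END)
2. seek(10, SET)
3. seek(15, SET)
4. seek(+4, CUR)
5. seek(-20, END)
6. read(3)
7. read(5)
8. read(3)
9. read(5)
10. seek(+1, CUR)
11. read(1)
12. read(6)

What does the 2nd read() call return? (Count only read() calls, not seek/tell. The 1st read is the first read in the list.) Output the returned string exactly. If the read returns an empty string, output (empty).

Answer: X20AM

Derivation:
After 1 (seek(-19, END)): offset=9
After 2 (seek(10, SET)): offset=10
After 3 (seek(15, SET)): offset=15
After 4 (seek(+4, CUR)): offset=19
After 5 (seek(-20, END)): offset=8
After 6 (read(3)): returned 'K67', offset=11
After 7 (read(5)): returned 'X20AM', offset=16
After 8 (read(3)): returned '7OC', offset=19
After 9 (read(5)): returned '545AZ', offset=24
After 10 (seek(+1, CUR)): offset=25
After 11 (read(1)): returned '5', offset=26
After 12 (read(6)): returned 'DT', offset=28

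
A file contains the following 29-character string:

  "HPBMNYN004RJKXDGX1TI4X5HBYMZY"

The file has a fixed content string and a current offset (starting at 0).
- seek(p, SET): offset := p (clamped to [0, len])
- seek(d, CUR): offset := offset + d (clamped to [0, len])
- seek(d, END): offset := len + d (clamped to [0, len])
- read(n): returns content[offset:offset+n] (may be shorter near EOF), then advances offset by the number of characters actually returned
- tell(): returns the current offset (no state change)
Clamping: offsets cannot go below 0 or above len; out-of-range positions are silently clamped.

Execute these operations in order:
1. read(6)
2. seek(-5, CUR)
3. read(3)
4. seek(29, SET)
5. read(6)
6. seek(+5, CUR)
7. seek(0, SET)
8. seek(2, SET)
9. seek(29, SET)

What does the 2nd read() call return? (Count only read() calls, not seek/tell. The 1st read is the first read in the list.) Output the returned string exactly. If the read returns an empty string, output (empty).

After 1 (read(6)): returned 'HPBMNY', offset=6
After 2 (seek(-5, CUR)): offset=1
After 3 (read(3)): returned 'PBM', offset=4
After 4 (seek(29, SET)): offset=29
After 5 (read(6)): returned '', offset=29
After 6 (seek(+5, CUR)): offset=29
After 7 (seek(0, SET)): offset=0
After 8 (seek(2, SET)): offset=2
After 9 (seek(29, SET)): offset=29

Answer: PBM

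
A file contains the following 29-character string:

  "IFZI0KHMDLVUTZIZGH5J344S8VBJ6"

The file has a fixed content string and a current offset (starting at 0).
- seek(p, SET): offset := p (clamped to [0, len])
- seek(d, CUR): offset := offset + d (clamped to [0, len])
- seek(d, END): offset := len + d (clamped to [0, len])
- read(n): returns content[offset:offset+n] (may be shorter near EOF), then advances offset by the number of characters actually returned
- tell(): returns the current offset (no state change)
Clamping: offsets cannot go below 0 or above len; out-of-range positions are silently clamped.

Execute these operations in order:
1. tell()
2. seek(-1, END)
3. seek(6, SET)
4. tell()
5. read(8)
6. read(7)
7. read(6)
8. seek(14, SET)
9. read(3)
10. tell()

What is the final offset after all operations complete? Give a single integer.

After 1 (tell()): offset=0
After 2 (seek(-1, END)): offset=28
After 3 (seek(6, SET)): offset=6
After 4 (tell()): offset=6
After 5 (read(8)): returned 'HMDLVUTZ', offset=14
After 6 (read(7)): returned 'IZGH5J3', offset=21
After 7 (read(6)): returned '44S8VB', offset=27
After 8 (seek(14, SET)): offset=14
After 9 (read(3)): returned 'IZG', offset=17
After 10 (tell()): offset=17

Answer: 17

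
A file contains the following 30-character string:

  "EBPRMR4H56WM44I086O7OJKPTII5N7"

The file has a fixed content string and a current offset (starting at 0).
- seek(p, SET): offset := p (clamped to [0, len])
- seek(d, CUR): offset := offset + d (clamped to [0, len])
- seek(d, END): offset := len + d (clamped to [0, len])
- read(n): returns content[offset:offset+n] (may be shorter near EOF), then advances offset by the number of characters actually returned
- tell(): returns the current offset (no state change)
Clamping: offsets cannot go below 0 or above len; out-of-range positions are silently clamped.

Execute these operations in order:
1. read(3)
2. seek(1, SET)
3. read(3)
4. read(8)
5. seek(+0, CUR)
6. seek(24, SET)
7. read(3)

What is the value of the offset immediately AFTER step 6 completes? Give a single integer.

After 1 (read(3)): returned 'EBP', offset=3
After 2 (seek(1, SET)): offset=1
After 3 (read(3)): returned 'BPR', offset=4
After 4 (read(8)): returned 'MR4H56WM', offset=12
After 5 (seek(+0, CUR)): offset=12
After 6 (seek(24, SET)): offset=24

Answer: 24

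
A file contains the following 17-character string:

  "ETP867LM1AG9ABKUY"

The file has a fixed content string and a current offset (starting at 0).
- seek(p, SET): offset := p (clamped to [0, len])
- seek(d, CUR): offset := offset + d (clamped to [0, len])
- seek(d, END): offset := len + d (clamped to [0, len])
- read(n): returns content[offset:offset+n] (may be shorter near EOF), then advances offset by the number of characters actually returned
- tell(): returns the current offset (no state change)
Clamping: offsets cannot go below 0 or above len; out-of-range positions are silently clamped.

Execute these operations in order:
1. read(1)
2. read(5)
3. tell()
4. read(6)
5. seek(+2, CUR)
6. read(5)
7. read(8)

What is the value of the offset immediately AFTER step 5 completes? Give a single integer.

After 1 (read(1)): returned 'E', offset=1
After 2 (read(5)): returned 'TP867', offset=6
After 3 (tell()): offset=6
After 4 (read(6)): returned 'LM1AG9', offset=12
After 5 (seek(+2, CUR)): offset=14

Answer: 14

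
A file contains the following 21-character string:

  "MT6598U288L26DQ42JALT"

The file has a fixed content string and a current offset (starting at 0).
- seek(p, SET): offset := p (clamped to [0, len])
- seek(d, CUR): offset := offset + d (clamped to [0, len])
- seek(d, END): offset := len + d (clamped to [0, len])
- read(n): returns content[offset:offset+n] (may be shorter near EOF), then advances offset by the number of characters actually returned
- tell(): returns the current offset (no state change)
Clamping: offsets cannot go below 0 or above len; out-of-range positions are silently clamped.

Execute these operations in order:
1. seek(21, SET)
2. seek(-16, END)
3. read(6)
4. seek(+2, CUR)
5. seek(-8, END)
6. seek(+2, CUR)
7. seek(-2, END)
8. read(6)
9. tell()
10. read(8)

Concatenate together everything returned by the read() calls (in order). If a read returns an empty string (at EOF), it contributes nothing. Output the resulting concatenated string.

Answer: 8U288LLT

Derivation:
After 1 (seek(21, SET)): offset=21
After 2 (seek(-16, END)): offset=5
After 3 (read(6)): returned '8U288L', offset=11
After 4 (seek(+2, CUR)): offset=13
After 5 (seek(-8, END)): offset=13
After 6 (seek(+2, CUR)): offset=15
After 7 (seek(-2, END)): offset=19
After 8 (read(6)): returned 'LT', offset=21
After 9 (tell()): offset=21
After 10 (read(8)): returned '', offset=21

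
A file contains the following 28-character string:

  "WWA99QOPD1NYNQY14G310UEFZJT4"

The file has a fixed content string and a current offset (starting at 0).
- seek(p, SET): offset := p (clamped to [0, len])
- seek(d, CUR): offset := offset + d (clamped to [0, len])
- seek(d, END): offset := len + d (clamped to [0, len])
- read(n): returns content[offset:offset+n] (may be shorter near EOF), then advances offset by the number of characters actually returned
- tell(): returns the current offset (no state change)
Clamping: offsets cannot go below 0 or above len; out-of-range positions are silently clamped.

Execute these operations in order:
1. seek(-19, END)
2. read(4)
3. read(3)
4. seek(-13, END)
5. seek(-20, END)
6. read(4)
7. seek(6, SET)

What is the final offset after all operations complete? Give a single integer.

After 1 (seek(-19, END)): offset=9
After 2 (read(4)): returned '1NYN', offset=13
After 3 (read(3)): returned 'QY1', offset=16
After 4 (seek(-13, END)): offset=15
After 5 (seek(-20, END)): offset=8
After 6 (read(4)): returned 'D1NY', offset=12
After 7 (seek(6, SET)): offset=6

Answer: 6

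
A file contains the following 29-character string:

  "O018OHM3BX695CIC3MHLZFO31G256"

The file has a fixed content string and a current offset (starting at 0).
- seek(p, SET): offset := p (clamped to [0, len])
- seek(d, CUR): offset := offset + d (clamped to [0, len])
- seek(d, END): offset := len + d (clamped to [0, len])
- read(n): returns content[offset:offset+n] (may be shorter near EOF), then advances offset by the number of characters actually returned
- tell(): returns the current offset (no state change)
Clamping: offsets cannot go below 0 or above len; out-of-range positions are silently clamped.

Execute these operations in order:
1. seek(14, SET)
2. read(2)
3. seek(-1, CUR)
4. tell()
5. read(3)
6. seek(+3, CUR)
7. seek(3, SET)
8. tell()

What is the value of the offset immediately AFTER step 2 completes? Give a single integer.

After 1 (seek(14, SET)): offset=14
After 2 (read(2)): returned 'IC', offset=16

Answer: 16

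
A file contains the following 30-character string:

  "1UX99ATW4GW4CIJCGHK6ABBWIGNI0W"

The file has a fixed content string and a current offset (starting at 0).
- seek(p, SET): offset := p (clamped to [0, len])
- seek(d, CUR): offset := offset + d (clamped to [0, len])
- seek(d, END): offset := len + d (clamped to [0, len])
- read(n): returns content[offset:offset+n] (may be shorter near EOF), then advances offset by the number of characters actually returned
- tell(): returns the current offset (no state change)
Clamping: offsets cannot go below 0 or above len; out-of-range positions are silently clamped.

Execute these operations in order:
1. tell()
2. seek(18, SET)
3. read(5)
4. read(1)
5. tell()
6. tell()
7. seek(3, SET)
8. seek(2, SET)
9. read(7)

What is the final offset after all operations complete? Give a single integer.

Answer: 9

Derivation:
After 1 (tell()): offset=0
After 2 (seek(18, SET)): offset=18
After 3 (read(5)): returned 'K6ABB', offset=23
After 4 (read(1)): returned 'W', offset=24
After 5 (tell()): offset=24
After 6 (tell()): offset=24
After 7 (seek(3, SET)): offset=3
After 8 (seek(2, SET)): offset=2
After 9 (read(7)): returned 'X99ATW4', offset=9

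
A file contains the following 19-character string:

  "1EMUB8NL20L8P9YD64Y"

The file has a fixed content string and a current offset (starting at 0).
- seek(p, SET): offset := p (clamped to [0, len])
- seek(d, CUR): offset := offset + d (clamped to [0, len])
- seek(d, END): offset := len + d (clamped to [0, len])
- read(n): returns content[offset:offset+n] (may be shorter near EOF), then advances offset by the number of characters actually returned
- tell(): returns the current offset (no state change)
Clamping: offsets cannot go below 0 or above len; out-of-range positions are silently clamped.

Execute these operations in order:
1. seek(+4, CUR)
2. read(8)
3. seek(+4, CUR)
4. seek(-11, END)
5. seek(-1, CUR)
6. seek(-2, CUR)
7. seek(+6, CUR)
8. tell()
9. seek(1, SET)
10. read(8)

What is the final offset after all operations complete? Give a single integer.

After 1 (seek(+4, CUR)): offset=4
After 2 (read(8)): returned 'B8NL20L8', offset=12
After 3 (seek(+4, CUR)): offset=16
After 4 (seek(-11, END)): offset=8
After 5 (seek(-1, CUR)): offset=7
After 6 (seek(-2, CUR)): offset=5
After 7 (seek(+6, CUR)): offset=11
After 8 (tell()): offset=11
After 9 (seek(1, SET)): offset=1
After 10 (read(8)): returned 'EMUB8NL2', offset=9

Answer: 9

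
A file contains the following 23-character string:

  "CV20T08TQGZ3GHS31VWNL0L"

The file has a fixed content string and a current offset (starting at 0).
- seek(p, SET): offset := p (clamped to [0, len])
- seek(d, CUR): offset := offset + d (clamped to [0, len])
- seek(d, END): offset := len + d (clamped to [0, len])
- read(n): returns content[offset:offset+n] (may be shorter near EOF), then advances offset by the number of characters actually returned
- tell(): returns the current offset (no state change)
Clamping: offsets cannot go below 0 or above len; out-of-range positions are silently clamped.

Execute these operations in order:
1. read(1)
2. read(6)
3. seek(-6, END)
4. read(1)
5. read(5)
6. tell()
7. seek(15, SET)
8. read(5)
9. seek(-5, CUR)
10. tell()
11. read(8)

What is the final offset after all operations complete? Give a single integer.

After 1 (read(1)): returned 'C', offset=1
After 2 (read(6)): returned 'V20T08', offset=7
After 3 (seek(-6, END)): offset=17
After 4 (read(1)): returned 'V', offset=18
After 5 (read(5)): returned 'WNL0L', offset=23
After 6 (tell()): offset=23
After 7 (seek(15, SET)): offset=15
After 8 (read(5)): returned '31VWN', offset=20
After 9 (seek(-5, CUR)): offset=15
After 10 (tell()): offset=15
After 11 (read(8)): returned '31VWNL0L', offset=23

Answer: 23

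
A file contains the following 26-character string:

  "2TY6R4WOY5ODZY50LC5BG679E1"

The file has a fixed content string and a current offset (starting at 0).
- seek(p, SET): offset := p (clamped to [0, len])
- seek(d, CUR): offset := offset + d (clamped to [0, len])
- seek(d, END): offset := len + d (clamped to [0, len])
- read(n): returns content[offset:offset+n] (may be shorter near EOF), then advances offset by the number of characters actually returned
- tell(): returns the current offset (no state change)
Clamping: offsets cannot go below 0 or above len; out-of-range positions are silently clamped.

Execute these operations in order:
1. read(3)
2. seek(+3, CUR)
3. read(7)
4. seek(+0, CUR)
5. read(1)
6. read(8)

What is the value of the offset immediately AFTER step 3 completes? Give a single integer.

After 1 (read(3)): returned '2TY', offset=3
After 2 (seek(+3, CUR)): offset=6
After 3 (read(7)): returned 'WOY5ODZ', offset=13

Answer: 13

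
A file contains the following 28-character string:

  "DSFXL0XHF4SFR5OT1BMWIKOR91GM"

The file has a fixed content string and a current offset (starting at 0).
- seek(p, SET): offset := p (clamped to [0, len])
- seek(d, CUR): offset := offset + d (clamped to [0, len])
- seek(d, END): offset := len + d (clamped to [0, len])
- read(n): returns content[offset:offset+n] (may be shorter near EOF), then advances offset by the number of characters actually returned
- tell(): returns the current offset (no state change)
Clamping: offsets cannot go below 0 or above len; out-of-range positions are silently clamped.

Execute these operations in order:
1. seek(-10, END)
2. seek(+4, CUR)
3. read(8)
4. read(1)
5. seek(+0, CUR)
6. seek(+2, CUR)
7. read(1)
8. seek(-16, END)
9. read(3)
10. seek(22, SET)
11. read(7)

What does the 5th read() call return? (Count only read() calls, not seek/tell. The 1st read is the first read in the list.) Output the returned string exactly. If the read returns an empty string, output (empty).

Answer: OR91GM

Derivation:
After 1 (seek(-10, END)): offset=18
After 2 (seek(+4, CUR)): offset=22
After 3 (read(8)): returned 'OR91GM', offset=28
After 4 (read(1)): returned '', offset=28
After 5 (seek(+0, CUR)): offset=28
After 6 (seek(+2, CUR)): offset=28
After 7 (read(1)): returned '', offset=28
After 8 (seek(-16, END)): offset=12
After 9 (read(3)): returned 'R5O', offset=15
After 10 (seek(22, SET)): offset=22
After 11 (read(7)): returned 'OR91GM', offset=28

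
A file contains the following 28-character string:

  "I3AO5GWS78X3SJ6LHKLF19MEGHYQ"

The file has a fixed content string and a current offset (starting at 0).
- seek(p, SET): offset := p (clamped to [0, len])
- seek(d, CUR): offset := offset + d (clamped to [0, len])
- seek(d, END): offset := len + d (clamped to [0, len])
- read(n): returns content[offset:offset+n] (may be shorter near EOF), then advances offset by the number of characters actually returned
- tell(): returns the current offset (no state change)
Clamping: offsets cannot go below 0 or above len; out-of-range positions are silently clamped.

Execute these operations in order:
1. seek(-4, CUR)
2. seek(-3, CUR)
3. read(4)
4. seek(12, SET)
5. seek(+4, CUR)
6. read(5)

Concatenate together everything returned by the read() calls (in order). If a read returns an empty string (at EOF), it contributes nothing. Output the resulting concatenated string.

Answer: I3AOHKLF1

Derivation:
After 1 (seek(-4, CUR)): offset=0
After 2 (seek(-3, CUR)): offset=0
After 3 (read(4)): returned 'I3AO', offset=4
After 4 (seek(12, SET)): offset=12
After 5 (seek(+4, CUR)): offset=16
After 6 (read(5)): returned 'HKLF1', offset=21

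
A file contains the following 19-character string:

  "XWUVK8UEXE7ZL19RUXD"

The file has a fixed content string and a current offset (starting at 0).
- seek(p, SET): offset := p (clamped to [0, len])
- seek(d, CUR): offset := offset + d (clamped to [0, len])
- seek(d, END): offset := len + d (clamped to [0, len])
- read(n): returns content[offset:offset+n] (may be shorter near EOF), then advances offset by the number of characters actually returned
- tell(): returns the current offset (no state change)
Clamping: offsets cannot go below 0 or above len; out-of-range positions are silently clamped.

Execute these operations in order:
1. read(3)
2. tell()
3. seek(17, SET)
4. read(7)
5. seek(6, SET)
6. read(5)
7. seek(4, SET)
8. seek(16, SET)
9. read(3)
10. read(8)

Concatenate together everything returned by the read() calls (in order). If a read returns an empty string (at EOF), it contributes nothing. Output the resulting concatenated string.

Answer: XWUXDUEXE7UXD

Derivation:
After 1 (read(3)): returned 'XWU', offset=3
After 2 (tell()): offset=3
After 3 (seek(17, SET)): offset=17
After 4 (read(7)): returned 'XD', offset=19
After 5 (seek(6, SET)): offset=6
After 6 (read(5)): returned 'UEXE7', offset=11
After 7 (seek(4, SET)): offset=4
After 8 (seek(16, SET)): offset=16
After 9 (read(3)): returned 'UXD', offset=19
After 10 (read(8)): returned '', offset=19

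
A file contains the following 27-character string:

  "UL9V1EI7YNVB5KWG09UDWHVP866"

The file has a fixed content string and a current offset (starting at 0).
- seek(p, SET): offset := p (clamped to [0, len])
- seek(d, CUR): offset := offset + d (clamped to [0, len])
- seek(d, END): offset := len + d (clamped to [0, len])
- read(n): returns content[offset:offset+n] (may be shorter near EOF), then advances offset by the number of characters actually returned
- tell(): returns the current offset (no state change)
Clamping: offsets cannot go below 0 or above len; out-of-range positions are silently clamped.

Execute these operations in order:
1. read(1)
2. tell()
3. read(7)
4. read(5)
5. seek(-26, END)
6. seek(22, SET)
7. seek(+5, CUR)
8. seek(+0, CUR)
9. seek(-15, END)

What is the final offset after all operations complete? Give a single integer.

After 1 (read(1)): returned 'U', offset=1
After 2 (tell()): offset=1
After 3 (read(7)): returned 'L9V1EI7', offset=8
After 4 (read(5)): returned 'YNVB5', offset=13
After 5 (seek(-26, END)): offset=1
After 6 (seek(22, SET)): offset=22
After 7 (seek(+5, CUR)): offset=27
After 8 (seek(+0, CUR)): offset=27
After 9 (seek(-15, END)): offset=12

Answer: 12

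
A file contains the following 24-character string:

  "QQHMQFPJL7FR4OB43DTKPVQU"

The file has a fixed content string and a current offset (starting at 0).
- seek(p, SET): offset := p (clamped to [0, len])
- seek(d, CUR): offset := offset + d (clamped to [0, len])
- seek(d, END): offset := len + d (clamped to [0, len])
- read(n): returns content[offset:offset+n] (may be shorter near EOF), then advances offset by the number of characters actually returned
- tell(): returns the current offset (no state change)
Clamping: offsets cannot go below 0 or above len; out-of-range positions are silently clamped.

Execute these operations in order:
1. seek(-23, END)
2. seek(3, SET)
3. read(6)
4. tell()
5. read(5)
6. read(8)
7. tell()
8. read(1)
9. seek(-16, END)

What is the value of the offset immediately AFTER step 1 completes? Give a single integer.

After 1 (seek(-23, END)): offset=1

Answer: 1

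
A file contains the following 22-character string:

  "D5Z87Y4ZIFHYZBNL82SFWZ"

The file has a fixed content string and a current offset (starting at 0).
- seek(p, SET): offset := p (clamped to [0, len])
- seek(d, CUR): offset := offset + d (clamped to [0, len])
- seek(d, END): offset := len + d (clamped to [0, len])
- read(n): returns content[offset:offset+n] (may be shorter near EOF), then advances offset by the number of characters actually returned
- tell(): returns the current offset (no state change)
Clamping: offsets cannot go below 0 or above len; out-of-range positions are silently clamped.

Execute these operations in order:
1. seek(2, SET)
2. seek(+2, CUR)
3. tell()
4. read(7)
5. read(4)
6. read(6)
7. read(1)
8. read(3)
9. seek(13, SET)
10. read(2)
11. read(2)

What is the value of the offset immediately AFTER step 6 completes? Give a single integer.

Answer: 21

Derivation:
After 1 (seek(2, SET)): offset=2
After 2 (seek(+2, CUR)): offset=4
After 3 (tell()): offset=4
After 4 (read(7)): returned '7Y4ZIFH', offset=11
After 5 (read(4)): returned 'YZBN', offset=15
After 6 (read(6)): returned 'L82SFW', offset=21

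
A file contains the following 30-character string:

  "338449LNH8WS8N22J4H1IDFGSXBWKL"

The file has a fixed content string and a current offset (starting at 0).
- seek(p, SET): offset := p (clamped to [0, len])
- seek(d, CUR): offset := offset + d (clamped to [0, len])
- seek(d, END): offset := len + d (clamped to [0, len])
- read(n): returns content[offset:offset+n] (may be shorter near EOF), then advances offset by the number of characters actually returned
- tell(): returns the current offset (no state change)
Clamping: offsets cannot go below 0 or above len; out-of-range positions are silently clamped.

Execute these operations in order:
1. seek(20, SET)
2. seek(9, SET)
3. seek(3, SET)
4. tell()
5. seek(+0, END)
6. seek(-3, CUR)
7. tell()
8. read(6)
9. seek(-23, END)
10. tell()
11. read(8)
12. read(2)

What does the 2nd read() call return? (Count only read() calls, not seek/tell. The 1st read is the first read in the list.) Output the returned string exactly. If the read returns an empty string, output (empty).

Answer: NH8WS8N2

Derivation:
After 1 (seek(20, SET)): offset=20
After 2 (seek(9, SET)): offset=9
After 3 (seek(3, SET)): offset=3
After 4 (tell()): offset=3
After 5 (seek(+0, END)): offset=30
After 6 (seek(-3, CUR)): offset=27
After 7 (tell()): offset=27
After 8 (read(6)): returned 'WKL', offset=30
After 9 (seek(-23, END)): offset=7
After 10 (tell()): offset=7
After 11 (read(8)): returned 'NH8WS8N2', offset=15
After 12 (read(2)): returned '2J', offset=17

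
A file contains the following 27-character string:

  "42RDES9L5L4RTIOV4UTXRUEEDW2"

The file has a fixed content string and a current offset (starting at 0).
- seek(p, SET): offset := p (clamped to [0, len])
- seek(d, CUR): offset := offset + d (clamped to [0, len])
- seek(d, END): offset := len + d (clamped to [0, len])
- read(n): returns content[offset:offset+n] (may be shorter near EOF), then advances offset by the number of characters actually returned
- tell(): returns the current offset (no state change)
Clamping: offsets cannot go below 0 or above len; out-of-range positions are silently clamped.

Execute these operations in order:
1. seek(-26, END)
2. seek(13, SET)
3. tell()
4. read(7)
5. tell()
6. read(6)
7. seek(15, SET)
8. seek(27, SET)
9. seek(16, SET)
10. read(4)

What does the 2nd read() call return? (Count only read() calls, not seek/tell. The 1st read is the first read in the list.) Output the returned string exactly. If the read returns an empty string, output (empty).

After 1 (seek(-26, END)): offset=1
After 2 (seek(13, SET)): offset=13
After 3 (tell()): offset=13
After 4 (read(7)): returned 'IOV4UTX', offset=20
After 5 (tell()): offset=20
After 6 (read(6)): returned 'RUEEDW', offset=26
After 7 (seek(15, SET)): offset=15
After 8 (seek(27, SET)): offset=27
After 9 (seek(16, SET)): offset=16
After 10 (read(4)): returned '4UTX', offset=20

Answer: RUEEDW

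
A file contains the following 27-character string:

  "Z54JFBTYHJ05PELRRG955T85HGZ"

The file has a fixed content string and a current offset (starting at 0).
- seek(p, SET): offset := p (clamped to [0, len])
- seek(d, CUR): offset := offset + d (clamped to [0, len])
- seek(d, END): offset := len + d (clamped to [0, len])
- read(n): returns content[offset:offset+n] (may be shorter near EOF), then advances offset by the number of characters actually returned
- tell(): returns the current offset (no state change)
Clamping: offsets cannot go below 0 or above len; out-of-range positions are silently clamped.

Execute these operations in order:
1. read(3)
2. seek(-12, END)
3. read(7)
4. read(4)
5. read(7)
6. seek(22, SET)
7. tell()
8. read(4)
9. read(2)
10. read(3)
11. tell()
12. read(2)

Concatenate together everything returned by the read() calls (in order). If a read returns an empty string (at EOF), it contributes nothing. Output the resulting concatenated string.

Answer: Z54RRG955T85HGZ85HGZ

Derivation:
After 1 (read(3)): returned 'Z54', offset=3
After 2 (seek(-12, END)): offset=15
After 3 (read(7)): returned 'RRG955T', offset=22
After 4 (read(4)): returned '85HG', offset=26
After 5 (read(7)): returned 'Z', offset=27
After 6 (seek(22, SET)): offset=22
After 7 (tell()): offset=22
After 8 (read(4)): returned '85HG', offset=26
After 9 (read(2)): returned 'Z', offset=27
After 10 (read(3)): returned '', offset=27
After 11 (tell()): offset=27
After 12 (read(2)): returned '', offset=27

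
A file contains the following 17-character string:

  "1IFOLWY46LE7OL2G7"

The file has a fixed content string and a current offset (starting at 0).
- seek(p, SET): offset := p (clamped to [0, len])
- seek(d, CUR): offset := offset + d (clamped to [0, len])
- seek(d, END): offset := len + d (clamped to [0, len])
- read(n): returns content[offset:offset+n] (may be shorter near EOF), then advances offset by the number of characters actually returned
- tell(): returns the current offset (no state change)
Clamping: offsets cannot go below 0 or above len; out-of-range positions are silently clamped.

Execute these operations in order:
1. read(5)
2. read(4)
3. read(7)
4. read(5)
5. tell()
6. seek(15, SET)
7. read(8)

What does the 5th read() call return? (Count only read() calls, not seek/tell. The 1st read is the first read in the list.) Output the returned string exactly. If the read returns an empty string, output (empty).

Answer: G7

Derivation:
After 1 (read(5)): returned '1IFOL', offset=5
After 2 (read(4)): returned 'WY46', offset=9
After 3 (read(7)): returned 'LE7OL2G', offset=16
After 4 (read(5)): returned '7', offset=17
After 5 (tell()): offset=17
After 6 (seek(15, SET)): offset=15
After 7 (read(8)): returned 'G7', offset=17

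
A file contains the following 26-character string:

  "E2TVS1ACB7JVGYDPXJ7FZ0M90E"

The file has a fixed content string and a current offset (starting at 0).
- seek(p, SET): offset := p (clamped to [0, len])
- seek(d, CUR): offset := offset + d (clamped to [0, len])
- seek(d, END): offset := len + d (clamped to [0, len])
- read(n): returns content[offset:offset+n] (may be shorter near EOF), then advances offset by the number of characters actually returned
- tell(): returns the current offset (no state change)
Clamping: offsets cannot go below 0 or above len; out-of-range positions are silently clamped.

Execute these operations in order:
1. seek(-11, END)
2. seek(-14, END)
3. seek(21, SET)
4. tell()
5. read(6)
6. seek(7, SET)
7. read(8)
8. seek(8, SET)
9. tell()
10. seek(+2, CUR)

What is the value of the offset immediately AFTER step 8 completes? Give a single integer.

After 1 (seek(-11, END)): offset=15
After 2 (seek(-14, END)): offset=12
After 3 (seek(21, SET)): offset=21
After 4 (tell()): offset=21
After 5 (read(6)): returned '0M90E', offset=26
After 6 (seek(7, SET)): offset=7
After 7 (read(8)): returned 'CB7JVGYD', offset=15
After 8 (seek(8, SET)): offset=8

Answer: 8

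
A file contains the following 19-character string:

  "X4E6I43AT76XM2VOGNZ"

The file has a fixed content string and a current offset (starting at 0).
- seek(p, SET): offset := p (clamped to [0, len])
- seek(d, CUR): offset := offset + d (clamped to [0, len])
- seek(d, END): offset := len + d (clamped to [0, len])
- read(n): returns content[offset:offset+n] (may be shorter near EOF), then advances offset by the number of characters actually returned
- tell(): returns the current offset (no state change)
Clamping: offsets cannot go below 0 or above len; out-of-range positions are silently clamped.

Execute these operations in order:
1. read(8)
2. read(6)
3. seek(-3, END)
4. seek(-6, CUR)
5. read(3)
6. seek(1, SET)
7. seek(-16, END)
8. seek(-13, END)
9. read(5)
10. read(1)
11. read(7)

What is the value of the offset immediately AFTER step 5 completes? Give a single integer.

Answer: 13

Derivation:
After 1 (read(8)): returned 'X4E6I43A', offset=8
After 2 (read(6)): returned 'T76XM2', offset=14
After 3 (seek(-3, END)): offset=16
After 4 (seek(-6, CUR)): offset=10
After 5 (read(3)): returned '6XM', offset=13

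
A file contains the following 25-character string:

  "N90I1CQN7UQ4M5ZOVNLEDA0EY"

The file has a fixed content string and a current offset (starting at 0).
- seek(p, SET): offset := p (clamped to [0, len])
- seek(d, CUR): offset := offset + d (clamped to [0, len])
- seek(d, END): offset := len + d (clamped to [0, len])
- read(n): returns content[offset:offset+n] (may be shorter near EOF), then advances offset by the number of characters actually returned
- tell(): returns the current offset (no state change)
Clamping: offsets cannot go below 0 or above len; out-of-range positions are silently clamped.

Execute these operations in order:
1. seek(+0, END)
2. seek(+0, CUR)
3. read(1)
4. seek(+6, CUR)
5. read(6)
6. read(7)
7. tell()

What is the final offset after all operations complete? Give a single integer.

After 1 (seek(+0, END)): offset=25
After 2 (seek(+0, CUR)): offset=25
After 3 (read(1)): returned '', offset=25
After 4 (seek(+6, CUR)): offset=25
After 5 (read(6)): returned '', offset=25
After 6 (read(7)): returned '', offset=25
After 7 (tell()): offset=25

Answer: 25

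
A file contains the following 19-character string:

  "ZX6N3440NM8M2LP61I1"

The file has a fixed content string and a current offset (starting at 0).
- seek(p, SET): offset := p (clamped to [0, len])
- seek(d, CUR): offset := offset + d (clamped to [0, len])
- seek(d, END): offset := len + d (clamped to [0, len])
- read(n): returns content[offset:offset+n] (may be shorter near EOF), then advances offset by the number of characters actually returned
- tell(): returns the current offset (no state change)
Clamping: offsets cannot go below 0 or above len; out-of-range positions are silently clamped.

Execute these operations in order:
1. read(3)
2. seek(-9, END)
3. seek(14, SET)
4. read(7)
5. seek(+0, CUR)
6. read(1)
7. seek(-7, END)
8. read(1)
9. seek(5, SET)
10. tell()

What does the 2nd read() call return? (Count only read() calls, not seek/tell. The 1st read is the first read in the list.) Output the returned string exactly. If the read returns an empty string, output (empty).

After 1 (read(3)): returned 'ZX6', offset=3
After 2 (seek(-9, END)): offset=10
After 3 (seek(14, SET)): offset=14
After 4 (read(7)): returned 'P61I1', offset=19
After 5 (seek(+0, CUR)): offset=19
After 6 (read(1)): returned '', offset=19
After 7 (seek(-7, END)): offset=12
After 8 (read(1)): returned '2', offset=13
After 9 (seek(5, SET)): offset=5
After 10 (tell()): offset=5

Answer: P61I1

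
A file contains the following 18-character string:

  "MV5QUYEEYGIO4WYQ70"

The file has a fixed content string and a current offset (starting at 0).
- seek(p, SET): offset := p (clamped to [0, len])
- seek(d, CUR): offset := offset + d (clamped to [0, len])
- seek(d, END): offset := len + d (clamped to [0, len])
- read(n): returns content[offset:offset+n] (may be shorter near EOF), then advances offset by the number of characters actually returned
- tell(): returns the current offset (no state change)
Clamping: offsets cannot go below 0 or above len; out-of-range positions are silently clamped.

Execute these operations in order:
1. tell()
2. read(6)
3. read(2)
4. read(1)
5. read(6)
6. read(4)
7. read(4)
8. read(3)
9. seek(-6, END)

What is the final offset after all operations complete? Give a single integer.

Answer: 12

Derivation:
After 1 (tell()): offset=0
After 2 (read(6)): returned 'MV5QUY', offset=6
After 3 (read(2)): returned 'EE', offset=8
After 4 (read(1)): returned 'Y', offset=9
After 5 (read(6)): returned 'GIO4WY', offset=15
After 6 (read(4)): returned 'Q70', offset=18
After 7 (read(4)): returned '', offset=18
After 8 (read(3)): returned '', offset=18
After 9 (seek(-6, END)): offset=12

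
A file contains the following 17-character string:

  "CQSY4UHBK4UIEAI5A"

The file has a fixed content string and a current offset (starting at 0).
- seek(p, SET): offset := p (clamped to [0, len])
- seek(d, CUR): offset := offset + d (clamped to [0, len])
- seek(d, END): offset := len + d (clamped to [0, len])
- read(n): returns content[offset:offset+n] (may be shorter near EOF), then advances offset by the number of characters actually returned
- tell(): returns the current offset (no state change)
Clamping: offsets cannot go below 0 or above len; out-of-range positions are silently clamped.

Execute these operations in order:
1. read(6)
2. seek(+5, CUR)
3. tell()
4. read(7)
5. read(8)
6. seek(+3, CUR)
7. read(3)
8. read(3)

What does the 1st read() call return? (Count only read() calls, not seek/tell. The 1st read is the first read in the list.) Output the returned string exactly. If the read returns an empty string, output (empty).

Answer: CQSY4U

Derivation:
After 1 (read(6)): returned 'CQSY4U', offset=6
After 2 (seek(+5, CUR)): offset=11
After 3 (tell()): offset=11
After 4 (read(7)): returned 'IEAI5A', offset=17
After 5 (read(8)): returned '', offset=17
After 6 (seek(+3, CUR)): offset=17
After 7 (read(3)): returned '', offset=17
After 8 (read(3)): returned '', offset=17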